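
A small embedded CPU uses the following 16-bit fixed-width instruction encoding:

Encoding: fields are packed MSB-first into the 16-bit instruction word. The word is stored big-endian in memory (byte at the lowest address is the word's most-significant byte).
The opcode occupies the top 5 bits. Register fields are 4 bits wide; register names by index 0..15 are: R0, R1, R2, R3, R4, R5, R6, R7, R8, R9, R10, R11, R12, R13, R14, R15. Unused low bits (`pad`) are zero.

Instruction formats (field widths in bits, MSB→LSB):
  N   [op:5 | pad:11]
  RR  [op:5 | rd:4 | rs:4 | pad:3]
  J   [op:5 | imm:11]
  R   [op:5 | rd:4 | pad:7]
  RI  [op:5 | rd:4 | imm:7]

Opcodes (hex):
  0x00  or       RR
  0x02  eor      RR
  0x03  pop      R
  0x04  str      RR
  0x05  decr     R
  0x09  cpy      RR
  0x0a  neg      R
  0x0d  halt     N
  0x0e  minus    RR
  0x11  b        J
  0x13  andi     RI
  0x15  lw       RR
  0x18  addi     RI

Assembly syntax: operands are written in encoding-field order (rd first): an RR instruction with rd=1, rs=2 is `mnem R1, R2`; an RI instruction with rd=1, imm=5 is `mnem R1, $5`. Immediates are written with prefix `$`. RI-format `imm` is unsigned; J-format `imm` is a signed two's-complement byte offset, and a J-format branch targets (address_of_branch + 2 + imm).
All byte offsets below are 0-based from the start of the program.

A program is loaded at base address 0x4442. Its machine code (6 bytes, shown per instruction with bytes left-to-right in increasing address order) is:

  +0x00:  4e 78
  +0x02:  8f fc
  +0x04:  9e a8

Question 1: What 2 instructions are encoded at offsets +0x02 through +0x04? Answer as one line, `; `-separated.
@+02  big-endian(8f fc) = 0x8ffc
  op=0x8ffc>>11=0x11 ⇒ b (J)
  imm: (w>>0)&0x7ff=0x7fc (s11→-4) → $-4
@+04  big-endian(9e a8) = 0x9ea8
  op=0x9ea8>>11=0x13 ⇒ andi (RI)
  rd: (w>>7)&0xf=0xd → R13
  imm: (w>>0)&0x7f=0x28 → $40

b $-4; andi R13, $40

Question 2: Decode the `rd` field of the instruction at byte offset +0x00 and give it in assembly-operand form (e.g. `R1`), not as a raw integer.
[00] 4e 78 → 0x4e78
  op=0x4e78>>11=0x9 ⇒ cpy (RR)
  rd: (w>>7)&0xf=0xc → R12
  rs: (w>>3)&0xf=0xf → R15

R12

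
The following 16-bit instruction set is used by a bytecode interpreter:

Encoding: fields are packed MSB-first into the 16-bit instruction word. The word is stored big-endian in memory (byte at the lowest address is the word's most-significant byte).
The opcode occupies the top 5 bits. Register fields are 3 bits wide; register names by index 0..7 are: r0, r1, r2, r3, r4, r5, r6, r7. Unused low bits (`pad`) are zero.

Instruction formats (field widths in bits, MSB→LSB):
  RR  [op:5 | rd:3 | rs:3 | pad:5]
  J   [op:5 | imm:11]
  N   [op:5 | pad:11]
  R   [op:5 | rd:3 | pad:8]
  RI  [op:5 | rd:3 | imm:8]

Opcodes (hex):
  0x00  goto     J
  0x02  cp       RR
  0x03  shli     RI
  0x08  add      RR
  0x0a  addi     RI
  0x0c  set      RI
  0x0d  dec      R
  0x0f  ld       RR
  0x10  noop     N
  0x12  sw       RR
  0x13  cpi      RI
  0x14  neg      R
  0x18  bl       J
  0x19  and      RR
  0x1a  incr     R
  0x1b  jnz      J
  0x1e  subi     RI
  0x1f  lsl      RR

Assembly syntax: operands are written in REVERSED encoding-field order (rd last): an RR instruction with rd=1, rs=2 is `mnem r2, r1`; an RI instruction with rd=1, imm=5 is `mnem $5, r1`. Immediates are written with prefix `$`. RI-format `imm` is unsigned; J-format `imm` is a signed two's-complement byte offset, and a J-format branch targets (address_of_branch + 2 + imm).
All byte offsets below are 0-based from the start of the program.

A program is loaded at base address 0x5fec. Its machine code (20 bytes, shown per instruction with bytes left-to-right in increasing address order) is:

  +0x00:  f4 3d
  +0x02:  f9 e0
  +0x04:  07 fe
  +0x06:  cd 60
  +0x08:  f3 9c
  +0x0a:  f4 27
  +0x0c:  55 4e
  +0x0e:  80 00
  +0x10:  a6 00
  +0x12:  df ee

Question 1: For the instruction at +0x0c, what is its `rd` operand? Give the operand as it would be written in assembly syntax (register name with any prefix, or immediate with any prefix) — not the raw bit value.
r5

@+0c  big-endian(55 4e) = 0x554e
  opcode bits[15:11]=0xa: addi/RI
  [10:8] rd=5 = r5
  [7:0] imm=78 = $78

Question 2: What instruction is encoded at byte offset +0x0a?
subi $39, r4

+0x0a: f4 27 ⇒ word 0xf427 (big)
  op=0xf427>>11=0x1e ⇒ subi (RI)
  [10:8] rd=4 = r4
  [7:0] imm=39 = $39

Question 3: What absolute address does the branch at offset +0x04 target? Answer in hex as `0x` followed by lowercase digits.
+0x04: 07 fe ⇒ word 0x07fe (big)
  top 5b → 0x0 → goto [J]
  imm: (w>>0)&0x7ff=0x7fe (s11→-2) → $-2
  target = base 0x5fec + off 0x04 + 2 + imm -2 = 0x5ff0

0x5ff0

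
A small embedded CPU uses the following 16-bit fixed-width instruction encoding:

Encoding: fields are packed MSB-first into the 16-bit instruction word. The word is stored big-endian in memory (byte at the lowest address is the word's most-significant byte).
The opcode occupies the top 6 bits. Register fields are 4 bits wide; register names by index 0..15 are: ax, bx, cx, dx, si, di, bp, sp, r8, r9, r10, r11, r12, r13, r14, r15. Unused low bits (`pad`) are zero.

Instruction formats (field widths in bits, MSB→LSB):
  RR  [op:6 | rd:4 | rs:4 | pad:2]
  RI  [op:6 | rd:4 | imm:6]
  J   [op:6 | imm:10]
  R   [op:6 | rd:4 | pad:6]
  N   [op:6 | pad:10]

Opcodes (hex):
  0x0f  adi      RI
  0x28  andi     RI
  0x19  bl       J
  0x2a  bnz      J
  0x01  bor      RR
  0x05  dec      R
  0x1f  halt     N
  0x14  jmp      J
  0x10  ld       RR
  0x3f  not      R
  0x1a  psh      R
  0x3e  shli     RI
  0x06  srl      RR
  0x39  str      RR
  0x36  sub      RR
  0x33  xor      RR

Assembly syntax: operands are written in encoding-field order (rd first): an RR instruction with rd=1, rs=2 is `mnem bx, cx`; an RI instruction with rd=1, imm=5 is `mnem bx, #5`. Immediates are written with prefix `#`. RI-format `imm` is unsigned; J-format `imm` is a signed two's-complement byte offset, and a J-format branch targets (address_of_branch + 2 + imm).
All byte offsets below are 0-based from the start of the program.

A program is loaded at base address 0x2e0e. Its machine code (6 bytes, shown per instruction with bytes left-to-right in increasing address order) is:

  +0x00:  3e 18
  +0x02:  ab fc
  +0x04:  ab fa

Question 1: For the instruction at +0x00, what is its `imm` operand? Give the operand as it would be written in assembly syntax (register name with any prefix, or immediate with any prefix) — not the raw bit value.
#24

off 0x00: read 3e 18 as big → 0x3e18
  op=0x3e18>>10=0xf ⇒ adi (RI)
  rd@[9:6]=0x8 ⇒ r8
  imm@[5:0]=0x18 ⇒ #24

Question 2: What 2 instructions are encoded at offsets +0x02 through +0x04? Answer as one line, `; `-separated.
@+02  big-endian(ab fc) = 0xabfc
  op=0xabfc>>10=0x2a ⇒ bnz (J)
  imm@[9:0]=0x3fc (s10→-4) ⇒ #-4
@+04  big-endian(ab fa) = 0xabfa
  op=0xabfa>>10=0x2a ⇒ bnz (J)
  imm@[9:0]=0x3fa (s10→-6) ⇒ #-6

bnz #-4; bnz #-6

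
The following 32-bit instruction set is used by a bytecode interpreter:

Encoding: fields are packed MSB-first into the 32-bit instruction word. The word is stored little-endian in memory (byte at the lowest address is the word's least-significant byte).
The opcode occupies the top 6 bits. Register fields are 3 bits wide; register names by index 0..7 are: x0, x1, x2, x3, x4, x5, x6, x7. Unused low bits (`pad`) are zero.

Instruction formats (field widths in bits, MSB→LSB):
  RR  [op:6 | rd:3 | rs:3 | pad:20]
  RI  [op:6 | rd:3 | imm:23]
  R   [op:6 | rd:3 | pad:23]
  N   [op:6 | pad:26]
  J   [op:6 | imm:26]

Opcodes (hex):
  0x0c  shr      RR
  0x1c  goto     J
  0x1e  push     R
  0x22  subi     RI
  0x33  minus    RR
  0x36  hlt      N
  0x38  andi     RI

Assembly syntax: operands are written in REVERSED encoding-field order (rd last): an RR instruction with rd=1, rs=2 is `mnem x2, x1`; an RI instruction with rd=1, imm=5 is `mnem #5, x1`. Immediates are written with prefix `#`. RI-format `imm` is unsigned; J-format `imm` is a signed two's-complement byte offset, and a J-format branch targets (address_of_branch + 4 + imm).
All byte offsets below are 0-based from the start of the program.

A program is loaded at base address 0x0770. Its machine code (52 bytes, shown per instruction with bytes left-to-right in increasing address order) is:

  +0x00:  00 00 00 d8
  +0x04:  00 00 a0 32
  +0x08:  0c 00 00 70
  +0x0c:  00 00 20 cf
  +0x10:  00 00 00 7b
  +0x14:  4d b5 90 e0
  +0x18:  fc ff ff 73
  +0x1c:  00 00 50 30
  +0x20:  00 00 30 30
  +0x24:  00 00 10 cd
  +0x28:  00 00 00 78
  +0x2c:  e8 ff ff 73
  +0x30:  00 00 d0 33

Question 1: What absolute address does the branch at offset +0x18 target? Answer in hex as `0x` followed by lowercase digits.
[18] fc ff ff 73 → 0x73fffffc
  op=0x73fffffc>>26=0x1c ⇒ goto (J)
  imm: (w>>0)&0x3ffffff=0x3fffffc (s26→-4) → #-4
  target = base 0x0770 + off 0x18 + 4 + imm -4 = 0x0788

0x0788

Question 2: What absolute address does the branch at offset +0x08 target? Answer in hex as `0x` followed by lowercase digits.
@+08  little-endian(0c 00 00 70) = 0x7000000c
  op=0x7000000c>>26=0x1c ⇒ goto (J)
  imm: (w>>0)&0x3ffffff=0xc → #12
  target = base 0x0770 + off 0x08 + 4 + imm 12 = 0x0788

0x0788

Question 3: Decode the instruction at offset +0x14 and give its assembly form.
[14] 4d b5 90 e0 → 0xe090b54d
  opcode bits[31:26]=0x38: andi/RI
  rd: (w>>23)&0x7=0x1 → x1
  imm: (w>>0)&0x7fffff=0x10b54d → #1094989

andi #1094989, x1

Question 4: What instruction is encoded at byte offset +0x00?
@+00  little-endian(00 00 00 d8) = 0xd8000000
  op=0xd8000000>>26=0x36 ⇒ hlt (N)

hlt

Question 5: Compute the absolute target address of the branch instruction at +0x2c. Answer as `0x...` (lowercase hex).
[2c] e8 ff ff 73 → 0x73ffffe8
  top 6b → 0x1c → goto [J]
  imm: (w>>0)&0x3ffffff=0x3ffffe8 (s26→-24) → #-24
  target = base 0x0770 + off 0x2c + 4 + imm -24 = 0x0788

0x0788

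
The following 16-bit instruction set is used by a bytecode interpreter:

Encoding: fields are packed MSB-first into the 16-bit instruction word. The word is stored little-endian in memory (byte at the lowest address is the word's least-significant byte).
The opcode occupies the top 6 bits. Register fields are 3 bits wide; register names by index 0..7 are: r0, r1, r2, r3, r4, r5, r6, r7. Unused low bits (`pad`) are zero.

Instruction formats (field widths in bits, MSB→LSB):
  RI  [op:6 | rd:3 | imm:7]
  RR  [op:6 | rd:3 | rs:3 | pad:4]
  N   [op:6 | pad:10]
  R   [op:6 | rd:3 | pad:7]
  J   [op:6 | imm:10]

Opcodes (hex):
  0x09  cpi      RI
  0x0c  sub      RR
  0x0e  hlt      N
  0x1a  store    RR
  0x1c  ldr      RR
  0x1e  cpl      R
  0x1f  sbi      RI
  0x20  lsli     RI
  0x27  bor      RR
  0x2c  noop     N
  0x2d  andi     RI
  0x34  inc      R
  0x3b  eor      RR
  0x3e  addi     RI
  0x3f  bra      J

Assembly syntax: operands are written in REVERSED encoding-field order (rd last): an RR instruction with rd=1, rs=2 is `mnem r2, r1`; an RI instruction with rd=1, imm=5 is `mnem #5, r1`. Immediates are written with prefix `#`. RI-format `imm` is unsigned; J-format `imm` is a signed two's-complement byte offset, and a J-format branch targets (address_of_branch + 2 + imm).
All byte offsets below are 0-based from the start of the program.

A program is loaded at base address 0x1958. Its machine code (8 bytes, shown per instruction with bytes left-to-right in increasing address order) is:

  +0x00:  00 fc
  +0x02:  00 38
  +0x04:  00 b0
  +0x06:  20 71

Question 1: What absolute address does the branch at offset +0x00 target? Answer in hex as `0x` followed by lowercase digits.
0x195a

off 0x00: read 00 fc as little → 0xfc00
  top 6b → 0x3f → bra [J]
  [9:0] imm=0 = #0
  target = base 0x1958 + off 0x00 + 2 + imm 0 = 0x195a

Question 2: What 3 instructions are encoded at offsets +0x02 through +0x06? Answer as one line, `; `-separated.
hlt; noop; ldr r2, r2

off 0x02: read 00 38 as little → 0x3800
  top 6b → 0xe → hlt [N]
off 0x04: read 00 b0 as little → 0xb000
  top 6b → 0x2c → noop [N]
off 0x06: read 20 71 as little → 0x7120
  top 6b → 0x1c → ldr [RR]
  rd: (w>>7)&0x7=0x2 → r2
  rs: (w>>4)&0x7=0x2 → r2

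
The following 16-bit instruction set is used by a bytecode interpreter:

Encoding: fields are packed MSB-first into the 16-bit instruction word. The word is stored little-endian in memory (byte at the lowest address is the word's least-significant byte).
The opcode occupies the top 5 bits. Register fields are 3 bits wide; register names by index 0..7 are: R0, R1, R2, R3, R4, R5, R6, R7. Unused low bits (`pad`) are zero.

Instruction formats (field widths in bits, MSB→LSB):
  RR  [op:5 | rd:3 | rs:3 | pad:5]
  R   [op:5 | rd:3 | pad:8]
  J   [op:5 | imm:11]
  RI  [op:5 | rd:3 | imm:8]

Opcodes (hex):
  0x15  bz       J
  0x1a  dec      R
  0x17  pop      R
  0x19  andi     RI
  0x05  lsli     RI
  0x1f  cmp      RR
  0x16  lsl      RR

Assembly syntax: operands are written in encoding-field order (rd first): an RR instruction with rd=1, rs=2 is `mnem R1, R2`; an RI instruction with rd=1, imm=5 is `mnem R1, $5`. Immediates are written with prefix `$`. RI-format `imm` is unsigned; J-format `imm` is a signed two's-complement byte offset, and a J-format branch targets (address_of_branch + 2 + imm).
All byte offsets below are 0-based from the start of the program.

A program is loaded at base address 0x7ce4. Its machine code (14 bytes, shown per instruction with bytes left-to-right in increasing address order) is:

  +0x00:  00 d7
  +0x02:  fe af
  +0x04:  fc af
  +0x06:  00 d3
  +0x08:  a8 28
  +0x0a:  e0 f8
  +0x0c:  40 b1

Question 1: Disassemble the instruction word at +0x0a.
@+0a  little-endian(e0 f8) = 0xf8e0
  op=0xf8e0>>11=0x1f ⇒ cmp (RR)
  rd: (w>>8)&0x7=0x0 → R0
  rs: (w>>5)&0x7=0x7 → R7

cmp R0, R7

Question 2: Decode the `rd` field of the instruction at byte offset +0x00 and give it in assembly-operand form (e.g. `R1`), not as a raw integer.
+0x00: 00 d7 ⇒ word 0xd700 (little)
  opcode bits[15:11]=0x1a: dec/R
  rd: (w>>8)&0x7=0x7 → R7

R7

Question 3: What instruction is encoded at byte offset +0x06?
off 0x06: read 00 d3 as little → 0xd300
  top 5b → 0x1a → dec [R]
  rd@[10:8]=0x3 ⇒ R3

dec R3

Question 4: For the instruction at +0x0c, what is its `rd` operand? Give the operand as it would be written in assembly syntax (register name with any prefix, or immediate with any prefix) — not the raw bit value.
@+0c  little-endian(40 b1) = 0xb140
  top 5b → 0x16 → lsl [RR]
  rd@[10:8]=0x1 ⇒ R1
  rs@[7:5]=0x2 ⇒ R2

R1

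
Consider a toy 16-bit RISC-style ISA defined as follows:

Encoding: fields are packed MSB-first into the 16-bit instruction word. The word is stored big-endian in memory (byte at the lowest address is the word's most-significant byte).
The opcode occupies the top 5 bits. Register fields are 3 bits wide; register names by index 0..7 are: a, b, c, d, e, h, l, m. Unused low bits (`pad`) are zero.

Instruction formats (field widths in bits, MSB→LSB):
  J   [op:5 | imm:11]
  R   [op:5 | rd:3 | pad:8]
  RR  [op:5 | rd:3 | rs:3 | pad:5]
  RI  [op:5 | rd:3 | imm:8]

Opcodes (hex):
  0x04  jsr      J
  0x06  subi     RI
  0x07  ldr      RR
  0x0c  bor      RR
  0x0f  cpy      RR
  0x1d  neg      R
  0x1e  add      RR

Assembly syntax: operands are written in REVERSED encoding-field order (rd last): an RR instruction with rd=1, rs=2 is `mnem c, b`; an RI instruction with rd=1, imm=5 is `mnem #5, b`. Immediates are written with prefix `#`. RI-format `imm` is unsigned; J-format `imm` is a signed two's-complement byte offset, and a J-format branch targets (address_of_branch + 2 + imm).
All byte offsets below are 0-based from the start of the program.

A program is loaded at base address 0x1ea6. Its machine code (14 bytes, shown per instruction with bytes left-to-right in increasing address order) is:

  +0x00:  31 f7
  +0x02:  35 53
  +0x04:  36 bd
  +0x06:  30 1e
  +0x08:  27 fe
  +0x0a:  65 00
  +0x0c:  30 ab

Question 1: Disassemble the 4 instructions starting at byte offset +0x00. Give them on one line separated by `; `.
[00] 31 f7 → 0x31f7
  opcode bits[15:11]=0x6: subi/RI
  rd: (w>>8)&0x7=0x1 → b
  imm: (w>>0)&0xff=0xf7 → #247
[02] 35 53 → 0x3553
  opcode bits[15:11]=0x6: subi/RI
  rd: (w>>8)&0x7=0x5 → h
  imm: (w>>0)&0xff=0x53 → #83
[04] 36 bd → 0x36bd
  opcode bits[15:11]=0x6: subi/RI
  rd: (w>>8)&0x7=0x6 → l
  imm: (w>>0)&0xff=0xbd → #189
[06] 30 1e → 0x301e
  opcode bits[15:11]=0x6: subi/RI
  rd: (w>>8)&0x7=0x0 → a
  imm: (w>>0)&0xff=0x1e → #30

subi #247, b; subi #83, h; subi #189, l; subi #30, a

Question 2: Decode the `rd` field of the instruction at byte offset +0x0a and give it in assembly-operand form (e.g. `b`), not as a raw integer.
h

+0x0a: 65 00 ⇒ word 0x6500 (big)
  top 5b → 0xc → bor [RR]
  rd: (w>>8)&0x7=0x5 → h
  rs: (w>>5)&0x7=0x0 → a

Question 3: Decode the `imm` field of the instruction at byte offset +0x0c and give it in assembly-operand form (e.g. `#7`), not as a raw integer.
+0x0c: 30 ab ⇒ word 0x30ab (big)
  top 5b → 0x6 → subi [RI]
  rd@[10:8]=0x0 ⇒ a
  imm@[7:0]=0xab ⇒ #171

#171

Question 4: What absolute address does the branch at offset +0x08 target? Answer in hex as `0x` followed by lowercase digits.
0x1eae

@+08  big-endian(27 fe) = 0x27fe
  op=0x27fe>>11=0x4 ⇒ jsr (J)
  [10:0] imm=2046 (s11→-2) = #-2
  target = base 0x1ea6 + off 0x08 + 2 + imm -2 = 0x1eae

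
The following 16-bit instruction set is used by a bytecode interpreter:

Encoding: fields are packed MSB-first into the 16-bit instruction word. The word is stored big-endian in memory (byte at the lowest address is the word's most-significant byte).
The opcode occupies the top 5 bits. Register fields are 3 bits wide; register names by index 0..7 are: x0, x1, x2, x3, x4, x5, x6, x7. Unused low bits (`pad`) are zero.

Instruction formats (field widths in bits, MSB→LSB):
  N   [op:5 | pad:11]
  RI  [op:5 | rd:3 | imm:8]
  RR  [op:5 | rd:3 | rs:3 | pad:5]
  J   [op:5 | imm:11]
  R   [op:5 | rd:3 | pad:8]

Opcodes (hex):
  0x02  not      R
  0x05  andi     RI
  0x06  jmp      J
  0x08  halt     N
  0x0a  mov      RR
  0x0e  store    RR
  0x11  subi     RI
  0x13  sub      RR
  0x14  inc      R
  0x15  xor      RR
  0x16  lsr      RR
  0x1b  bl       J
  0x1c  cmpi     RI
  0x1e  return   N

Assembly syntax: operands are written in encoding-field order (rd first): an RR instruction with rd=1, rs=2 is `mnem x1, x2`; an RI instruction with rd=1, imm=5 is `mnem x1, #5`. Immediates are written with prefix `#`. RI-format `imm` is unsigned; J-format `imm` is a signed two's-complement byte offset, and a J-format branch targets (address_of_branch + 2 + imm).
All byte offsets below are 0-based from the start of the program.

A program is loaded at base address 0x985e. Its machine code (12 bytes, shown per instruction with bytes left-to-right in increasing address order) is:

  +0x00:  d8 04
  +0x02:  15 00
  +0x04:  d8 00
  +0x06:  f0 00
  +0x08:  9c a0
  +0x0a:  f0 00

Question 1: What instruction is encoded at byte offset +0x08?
sub x4, x5

+0x08: 9c a0 ⇒ word 0x9ca0 (big)
  op=0x9ca0>>11=0x13 ⇒ sub (RR)
  rd@[10:8]=0x4 ⇒ x4
  rs@[7:5]=0x5 ⇒ x5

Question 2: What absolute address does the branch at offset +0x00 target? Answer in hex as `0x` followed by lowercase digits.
0x9864

@+00  big-endian(d8 04) = 0xd804
  top 5b → 0x1b → bl [J]
  [10:0] imm=4 = #4
  target = base 0x985e + off 0x00 + 2 + imm 4 = 0x9864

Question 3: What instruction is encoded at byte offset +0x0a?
@+0a  big-endian(f0 00) = 0xf000
  op=0xf000>>11=0x1e ⇒ return (N)

return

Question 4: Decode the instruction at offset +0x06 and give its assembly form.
return

off 0x06: read f0 00 as big → 0xf000
  op=0xf000>>11=0x1e ⇒ return (N)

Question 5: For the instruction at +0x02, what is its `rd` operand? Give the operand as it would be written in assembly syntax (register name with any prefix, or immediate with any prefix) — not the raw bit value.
off 0x02: read 15 00 as big → 0x1500
  opcode bits[15:11]=0x2: not/R
  rd@[10:8]=0x5 ⇒ x5

x5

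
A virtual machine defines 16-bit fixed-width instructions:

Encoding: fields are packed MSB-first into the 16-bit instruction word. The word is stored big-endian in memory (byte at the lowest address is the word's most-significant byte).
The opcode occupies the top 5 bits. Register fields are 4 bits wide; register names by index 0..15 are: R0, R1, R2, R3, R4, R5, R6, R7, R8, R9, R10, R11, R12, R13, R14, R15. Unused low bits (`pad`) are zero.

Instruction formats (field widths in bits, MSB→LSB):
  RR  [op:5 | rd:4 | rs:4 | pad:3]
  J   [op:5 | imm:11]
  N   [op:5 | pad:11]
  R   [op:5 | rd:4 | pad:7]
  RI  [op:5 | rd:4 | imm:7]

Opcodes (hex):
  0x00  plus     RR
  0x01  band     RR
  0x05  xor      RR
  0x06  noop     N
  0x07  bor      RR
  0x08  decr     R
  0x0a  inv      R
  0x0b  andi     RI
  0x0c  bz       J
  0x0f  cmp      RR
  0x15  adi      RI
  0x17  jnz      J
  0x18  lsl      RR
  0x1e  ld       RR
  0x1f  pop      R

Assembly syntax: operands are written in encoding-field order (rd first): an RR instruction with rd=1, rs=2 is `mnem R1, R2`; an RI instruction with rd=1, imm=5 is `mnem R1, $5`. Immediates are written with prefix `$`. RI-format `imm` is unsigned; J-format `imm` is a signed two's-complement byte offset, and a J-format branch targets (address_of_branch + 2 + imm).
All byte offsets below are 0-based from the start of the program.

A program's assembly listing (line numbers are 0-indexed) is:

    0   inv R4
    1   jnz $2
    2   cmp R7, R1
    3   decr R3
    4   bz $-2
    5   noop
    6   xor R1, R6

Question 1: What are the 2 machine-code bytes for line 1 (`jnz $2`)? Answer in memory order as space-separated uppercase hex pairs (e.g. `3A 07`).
L1: jnz op=0x17:5|imm=2:11 ⇒ 0xb802 ⇒ big b8 02

B8 02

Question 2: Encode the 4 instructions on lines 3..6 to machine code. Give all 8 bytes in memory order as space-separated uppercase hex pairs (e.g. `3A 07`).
L3: decr op=0x8:5|rd=3:4|pad=0:7 ⇒ 0x4180 ⇒ big 41 80
L4: bz op=0xc:5|imm=-2:11 ⇒ 0x67fe ⇒ big 67 fe
L5: noop op=0x6:5|pad=0:11 ⇒ 0x3000 ⇒ big 30 00
L6: xor op=0x5:5|rd=1:4|rs=6:4|pad=0:3 ⇒ 0x28b0 ⇒ big 28 b0

41 80 67 FE 30 00 28 B0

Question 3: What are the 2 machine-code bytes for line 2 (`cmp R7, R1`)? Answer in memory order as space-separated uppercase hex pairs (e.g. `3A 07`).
7B 88

2. cmp fields op=0xf:5|rd=7:4|rs=1:4|pad=0:3 → word 7b88h → 7b 88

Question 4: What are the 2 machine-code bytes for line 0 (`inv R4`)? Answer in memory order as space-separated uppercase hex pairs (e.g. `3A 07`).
52 00

L0: inv op=0xa:5|rd=4:4|pad=0:7 ⇒ 0x5200 ⇒ big 52 00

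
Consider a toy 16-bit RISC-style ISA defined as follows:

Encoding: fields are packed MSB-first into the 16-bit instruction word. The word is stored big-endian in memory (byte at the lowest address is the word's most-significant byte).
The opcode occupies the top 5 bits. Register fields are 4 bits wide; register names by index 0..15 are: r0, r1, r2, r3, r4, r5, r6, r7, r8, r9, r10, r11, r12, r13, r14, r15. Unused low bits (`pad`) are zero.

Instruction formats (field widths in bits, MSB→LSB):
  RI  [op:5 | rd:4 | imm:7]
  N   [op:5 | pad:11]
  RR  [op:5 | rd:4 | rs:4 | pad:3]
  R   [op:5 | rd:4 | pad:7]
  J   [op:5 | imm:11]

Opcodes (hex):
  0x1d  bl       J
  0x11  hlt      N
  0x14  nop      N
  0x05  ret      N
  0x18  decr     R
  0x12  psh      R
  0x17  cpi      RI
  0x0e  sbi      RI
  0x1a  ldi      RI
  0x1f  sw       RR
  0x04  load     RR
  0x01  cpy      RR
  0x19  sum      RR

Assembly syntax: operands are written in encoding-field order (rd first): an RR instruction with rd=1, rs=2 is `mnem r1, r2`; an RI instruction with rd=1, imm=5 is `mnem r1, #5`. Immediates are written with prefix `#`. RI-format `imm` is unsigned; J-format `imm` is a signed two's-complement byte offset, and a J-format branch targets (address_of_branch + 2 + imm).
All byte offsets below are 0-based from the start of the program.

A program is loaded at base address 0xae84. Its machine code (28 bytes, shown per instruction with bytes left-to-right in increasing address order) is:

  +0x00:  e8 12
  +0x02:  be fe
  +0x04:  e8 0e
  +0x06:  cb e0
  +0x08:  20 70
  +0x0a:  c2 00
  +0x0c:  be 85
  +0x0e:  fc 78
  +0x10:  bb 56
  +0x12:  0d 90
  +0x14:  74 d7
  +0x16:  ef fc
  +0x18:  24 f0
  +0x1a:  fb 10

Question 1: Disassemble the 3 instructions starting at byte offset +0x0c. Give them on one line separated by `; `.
cpi r13, #5; sw r8, r15; cpi r6, #86

off 0x0c: read be 85 as big → 0xbe85
  top 5b → 0x17 → cpi [RI]
  rd: (w>>7)&0xf=0xd → r13
  imm: (w>>0)&0x7f=0x5 → #5
off 0x0e: read fc 78 as big → 0xfc78
  top 5b → 0x1f → sw [RR]
  rd: (w>>7)&0xf=0x8 → r8
  rs: (w>>3)&0xf=0xf → r15
off 0x10: read bb 56 as big → 0xbb56
  top 5b → 0x17 → cpi [RI]
  rd: (w>>7)&0xf=0x6 → r6
  imm: (w>>0)&0x7f=0x56 → #86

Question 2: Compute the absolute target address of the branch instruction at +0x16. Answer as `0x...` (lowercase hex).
@+16  big-endian(ef fc) = 0xeffc
  op=0xeffc>>11=0x1d ⇒ bl (J)
  imm: (w>>0)&0x7ff=0x7fc (s11→-4) → #-4
  target = base 0xae84 + off 0x16 + 2 + imm -4 = 0xae98

0xae98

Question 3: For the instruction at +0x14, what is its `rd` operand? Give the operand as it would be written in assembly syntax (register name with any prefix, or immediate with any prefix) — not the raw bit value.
r9

@+14  big-endian(74 d7) = 0x74d7
  top 5b → 0xe → sbi [RI]
  [10:7] rd=9 = r9
  [6:0] imm=87 = #87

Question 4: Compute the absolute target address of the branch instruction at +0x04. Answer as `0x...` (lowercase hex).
0xae98

+0x04: e8 0e ⇒ word 0xe80e (big)
  opcode bits[15:11]=0x1d: bl/J
  imm@[10:0]=0xe ⇒ #14
  target = base 0xae84 + off 0x04 + 2 + imm 14 = 0xae98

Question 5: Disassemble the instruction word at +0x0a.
decr r4

off 0x0a: read c2 00 as big → 0xc200
  top 5b → 0x18 → decr [R]
  rd@[10:7]=0x4 ⇒ r4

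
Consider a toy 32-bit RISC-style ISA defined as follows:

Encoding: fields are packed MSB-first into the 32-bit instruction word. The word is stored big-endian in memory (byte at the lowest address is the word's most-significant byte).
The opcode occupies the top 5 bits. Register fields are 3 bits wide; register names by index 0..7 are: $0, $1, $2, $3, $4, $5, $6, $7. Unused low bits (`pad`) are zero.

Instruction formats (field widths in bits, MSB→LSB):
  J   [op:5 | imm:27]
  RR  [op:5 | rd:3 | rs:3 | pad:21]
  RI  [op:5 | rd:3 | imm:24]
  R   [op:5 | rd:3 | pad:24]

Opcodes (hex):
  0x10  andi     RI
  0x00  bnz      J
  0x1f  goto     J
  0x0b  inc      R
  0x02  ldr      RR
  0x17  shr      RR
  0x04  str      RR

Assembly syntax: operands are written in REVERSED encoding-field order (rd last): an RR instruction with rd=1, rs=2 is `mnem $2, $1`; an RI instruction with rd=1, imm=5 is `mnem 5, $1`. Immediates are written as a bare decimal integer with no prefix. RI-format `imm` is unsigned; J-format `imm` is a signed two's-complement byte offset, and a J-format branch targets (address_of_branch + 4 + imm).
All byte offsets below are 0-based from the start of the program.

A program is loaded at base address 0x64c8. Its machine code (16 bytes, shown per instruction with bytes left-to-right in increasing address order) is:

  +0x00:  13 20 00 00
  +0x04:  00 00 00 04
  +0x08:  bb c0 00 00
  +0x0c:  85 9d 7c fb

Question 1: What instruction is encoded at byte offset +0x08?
@+08  big-endian(bb c0 00 00) = 0xbbc00000
  op=0xbbc00000>>27=0x17 ⇒ shr (RR)
  rd: (w>>24)&0x7=0x3 → $3
  rs: (w>>21)&0x7=0x6 → $6

shr $6, $3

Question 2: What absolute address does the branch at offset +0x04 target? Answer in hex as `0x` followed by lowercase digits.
@+04  big-endian(00 00 00 04) = 0x00000004
  op=0x00000004>>27=0x0 ⇒ bnz (J)
  imm: (w>>0)&0x7ffffff=0x4 → 4
  target = base 0x64c8 + off 0x04 + 4 + imm 4 = 0x64d4

0x64d4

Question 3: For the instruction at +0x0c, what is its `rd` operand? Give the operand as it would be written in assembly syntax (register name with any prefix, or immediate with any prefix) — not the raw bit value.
[0c] 85 9d 7c fb → 0x859d7cfb
  top 5b → 0x10 → andi [RI]
  rd: (w>>24)&0x7=0x5 → $5
  imm: (w>>0)&0xffffff=0x9d7cfb → 10321147

$5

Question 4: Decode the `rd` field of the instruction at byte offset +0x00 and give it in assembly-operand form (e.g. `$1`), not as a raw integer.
off 0x00: read 13 20 00 00 as big → 0x13200000
  opcode bits[31:27]=0x2: ldr/RR
  rd@[26:24]=0x3 ⇒ $3
  rs@[23:21]=0x1 ⇒ $1

$3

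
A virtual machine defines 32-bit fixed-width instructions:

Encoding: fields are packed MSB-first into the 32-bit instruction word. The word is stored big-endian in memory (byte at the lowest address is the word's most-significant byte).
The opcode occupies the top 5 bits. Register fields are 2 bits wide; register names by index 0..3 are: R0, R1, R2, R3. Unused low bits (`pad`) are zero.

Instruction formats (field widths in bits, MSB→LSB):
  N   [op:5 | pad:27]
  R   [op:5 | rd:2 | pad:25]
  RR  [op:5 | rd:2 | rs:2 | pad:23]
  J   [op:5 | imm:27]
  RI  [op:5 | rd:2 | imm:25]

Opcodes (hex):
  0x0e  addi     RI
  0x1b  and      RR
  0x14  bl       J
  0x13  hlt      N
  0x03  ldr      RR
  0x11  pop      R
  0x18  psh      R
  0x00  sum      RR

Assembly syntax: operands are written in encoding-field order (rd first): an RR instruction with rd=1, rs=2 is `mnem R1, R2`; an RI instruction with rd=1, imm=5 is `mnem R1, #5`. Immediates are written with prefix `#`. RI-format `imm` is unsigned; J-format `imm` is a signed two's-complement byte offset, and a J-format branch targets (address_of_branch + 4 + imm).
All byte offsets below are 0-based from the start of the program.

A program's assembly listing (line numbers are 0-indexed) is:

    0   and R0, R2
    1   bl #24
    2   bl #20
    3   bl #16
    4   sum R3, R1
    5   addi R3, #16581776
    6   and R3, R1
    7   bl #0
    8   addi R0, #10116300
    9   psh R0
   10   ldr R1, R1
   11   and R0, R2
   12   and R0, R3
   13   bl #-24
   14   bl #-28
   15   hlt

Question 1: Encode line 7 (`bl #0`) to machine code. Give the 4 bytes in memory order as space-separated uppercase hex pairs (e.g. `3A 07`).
line 7 (bl): pack op=0x14:5|imm=0:27 = 0xa0000000; big→ a0 00 00 00

A0 00 00 00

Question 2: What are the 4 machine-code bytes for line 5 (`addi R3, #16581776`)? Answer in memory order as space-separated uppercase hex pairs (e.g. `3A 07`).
76 FD 04 90

line 5 (addi): pack op=0xe:5|rd=3:2|imm=16581776:25 = 0x76fd0490; big→ 76 fd 04 90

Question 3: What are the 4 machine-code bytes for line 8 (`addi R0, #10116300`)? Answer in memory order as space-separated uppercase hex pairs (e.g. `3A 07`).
L8: addi op=0xe:5|rd=0:2|imm=10116300:25 ⇒ 0x709a5ccc ⇒ big 70 9a 5c cc

70 9A 5C CC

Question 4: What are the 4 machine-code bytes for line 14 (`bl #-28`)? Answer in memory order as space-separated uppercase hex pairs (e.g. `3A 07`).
L14: bl op=0x14:5|imm=-28:27 ⇒ 0xa7ffffe4 ⇒ big a7 ff ff e4

A7 FF FF E4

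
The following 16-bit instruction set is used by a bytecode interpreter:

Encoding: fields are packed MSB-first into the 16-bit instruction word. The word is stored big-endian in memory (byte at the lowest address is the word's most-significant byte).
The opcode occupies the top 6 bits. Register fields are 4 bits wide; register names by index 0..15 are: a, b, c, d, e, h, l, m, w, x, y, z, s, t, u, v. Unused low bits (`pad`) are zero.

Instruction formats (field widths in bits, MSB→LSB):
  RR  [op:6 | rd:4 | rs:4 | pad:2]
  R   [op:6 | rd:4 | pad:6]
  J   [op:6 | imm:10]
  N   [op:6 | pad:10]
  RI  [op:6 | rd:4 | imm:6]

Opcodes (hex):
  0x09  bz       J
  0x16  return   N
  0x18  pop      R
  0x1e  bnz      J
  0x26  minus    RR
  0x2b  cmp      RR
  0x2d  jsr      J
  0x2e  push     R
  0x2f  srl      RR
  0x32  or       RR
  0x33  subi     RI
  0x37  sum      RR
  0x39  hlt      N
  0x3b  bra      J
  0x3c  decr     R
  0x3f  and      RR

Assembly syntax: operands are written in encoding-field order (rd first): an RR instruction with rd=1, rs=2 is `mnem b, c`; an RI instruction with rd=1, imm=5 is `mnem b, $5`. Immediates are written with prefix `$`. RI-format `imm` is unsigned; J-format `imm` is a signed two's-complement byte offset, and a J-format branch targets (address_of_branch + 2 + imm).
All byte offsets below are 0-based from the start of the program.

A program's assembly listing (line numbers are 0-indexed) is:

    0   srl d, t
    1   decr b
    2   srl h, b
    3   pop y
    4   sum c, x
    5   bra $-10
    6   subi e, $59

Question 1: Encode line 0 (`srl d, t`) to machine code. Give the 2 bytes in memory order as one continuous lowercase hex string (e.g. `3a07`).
L0: srl op=0x2f:6|rd=3:4|rs=13:4|pad=0:2 ⇒ 0xbcf4 ⇒ big bc f4

bcf4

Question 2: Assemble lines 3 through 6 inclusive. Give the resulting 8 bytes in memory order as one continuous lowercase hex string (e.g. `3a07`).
6280dca4eff6cd3b

3. pop fields op=0x18:6|rd=10:4|pad=0:6 → word 6280h → 62 80
4. sum fields op=0x37:6|rd=2:4|rs=9:4|pad=0:2 → word dca4h → dc a4
5. bra fields op=0x3b:6|imm=-10:10 → word eff6h → ef f6
6. subi fields op=0x33:6|rd=4:4|imm=59:6 → word cd3bh → cd 3b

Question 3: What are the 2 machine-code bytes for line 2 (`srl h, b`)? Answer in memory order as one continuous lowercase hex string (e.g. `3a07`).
2. srl fields op=0x2f:6|rd=5:4|rs=1:4|pad=0:2 → word bd44h → bd 44

bd44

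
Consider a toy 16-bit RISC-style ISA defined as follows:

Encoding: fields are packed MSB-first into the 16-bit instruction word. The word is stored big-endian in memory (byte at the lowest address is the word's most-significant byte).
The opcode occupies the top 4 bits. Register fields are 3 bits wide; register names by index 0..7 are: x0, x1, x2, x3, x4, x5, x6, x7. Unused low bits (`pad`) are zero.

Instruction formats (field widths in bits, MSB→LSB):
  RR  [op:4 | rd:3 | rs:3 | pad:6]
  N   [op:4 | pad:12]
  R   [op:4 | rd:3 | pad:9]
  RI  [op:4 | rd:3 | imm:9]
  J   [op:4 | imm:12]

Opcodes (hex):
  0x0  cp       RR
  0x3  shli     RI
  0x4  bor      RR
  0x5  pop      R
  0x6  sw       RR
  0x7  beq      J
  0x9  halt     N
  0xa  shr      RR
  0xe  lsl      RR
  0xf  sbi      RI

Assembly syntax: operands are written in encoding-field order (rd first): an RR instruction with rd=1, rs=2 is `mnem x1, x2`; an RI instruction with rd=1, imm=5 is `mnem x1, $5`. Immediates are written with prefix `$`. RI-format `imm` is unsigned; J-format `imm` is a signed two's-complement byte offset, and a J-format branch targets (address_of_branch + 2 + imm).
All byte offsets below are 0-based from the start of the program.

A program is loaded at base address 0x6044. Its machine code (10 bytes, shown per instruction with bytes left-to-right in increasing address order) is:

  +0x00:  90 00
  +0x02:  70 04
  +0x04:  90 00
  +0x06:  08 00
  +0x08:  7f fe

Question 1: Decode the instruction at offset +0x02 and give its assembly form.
beq $4

@+02  big-endian(70 04) = 0x7004
  opcode bits[15:12]=0x7: beq/J
  imm: (w>>0)&0xfff=0x4 → $4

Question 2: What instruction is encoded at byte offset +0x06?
cp x4, x0

@+06  big-endian(08 00) = 0x0800
  top 4b → 0x0 → cp [RR]
  rd@[11:9]=0x4 ⇒ x4
  rs@[8:6]=0x0 ⇒ x0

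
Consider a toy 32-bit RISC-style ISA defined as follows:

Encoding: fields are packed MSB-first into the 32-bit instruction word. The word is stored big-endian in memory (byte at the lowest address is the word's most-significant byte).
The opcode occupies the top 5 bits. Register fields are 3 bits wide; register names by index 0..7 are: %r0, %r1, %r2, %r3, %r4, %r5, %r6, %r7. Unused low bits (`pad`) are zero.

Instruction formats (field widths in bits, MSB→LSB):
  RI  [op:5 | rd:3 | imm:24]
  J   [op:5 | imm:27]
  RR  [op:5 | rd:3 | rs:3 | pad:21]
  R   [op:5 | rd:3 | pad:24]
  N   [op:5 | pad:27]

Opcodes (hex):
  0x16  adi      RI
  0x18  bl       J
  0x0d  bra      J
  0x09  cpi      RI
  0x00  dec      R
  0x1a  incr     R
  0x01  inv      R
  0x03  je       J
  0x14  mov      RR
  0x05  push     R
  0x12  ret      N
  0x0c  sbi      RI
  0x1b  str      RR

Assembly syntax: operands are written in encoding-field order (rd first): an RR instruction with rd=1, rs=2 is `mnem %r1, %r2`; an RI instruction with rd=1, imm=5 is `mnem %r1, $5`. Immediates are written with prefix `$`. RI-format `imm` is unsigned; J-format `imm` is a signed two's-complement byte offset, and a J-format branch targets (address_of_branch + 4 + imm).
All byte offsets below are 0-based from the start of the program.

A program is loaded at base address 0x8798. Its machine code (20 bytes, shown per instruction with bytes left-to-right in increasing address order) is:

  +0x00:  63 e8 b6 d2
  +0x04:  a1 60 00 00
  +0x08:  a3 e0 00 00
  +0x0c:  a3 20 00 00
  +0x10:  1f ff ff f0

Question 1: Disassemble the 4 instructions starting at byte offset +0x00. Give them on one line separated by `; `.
sbi %r3, $15251154; mov %r1, %r3; mov %r3, %r7; mov %r3, %r1

off 0x00: read 63 e8 b6 d2 as big → 0x63e8b6d2
  opcode bits[31:27]=0xc: sbi/RI
  rd@[26:24]=0x3 ⇒ %r3
  imm@[23:0]=0xe8b6d2 ⇒ $15251154
off 0x04: read a1 60 00 00 as big → 0xa1600000
  opcode bits[31:27]=0x14: mov/RR
  rd@[26:24]=0x1 ⇒ %r1
  rs@[23:21]=0x3 ⇒ %r3
off 0x08: read a3 e0 00 00 as big → 0xa3e00000
  opcode bits[31:27]=0x14: mov/RR
  rd@[26:24]=0x3 ⇒ %r3
  rs@[23:21]=0x7 ⇒ %r7
off 0x0c: read a3 20 00 00 as big → 0xa3200000
  opcode bits[31:27]=0x14: mov/RR
  rd@[26:24]=0x3 ⇒ %r3
  rs@[23:21]=0x1 ⇒ %r1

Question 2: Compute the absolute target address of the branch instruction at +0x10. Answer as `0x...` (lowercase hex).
0x879c

@+10  big-endian(1f ff ff f0) = 0x1ffffff0
  op=0x1ffffff0>>27=0x3 ⇒ je (J)
  imm: (w>>0)&0x7ffffff=0x7fffff0 (s27→-16) → $-16
  target = base 0x8798 + off 0x10 + 4 + imm -16 = 0x879c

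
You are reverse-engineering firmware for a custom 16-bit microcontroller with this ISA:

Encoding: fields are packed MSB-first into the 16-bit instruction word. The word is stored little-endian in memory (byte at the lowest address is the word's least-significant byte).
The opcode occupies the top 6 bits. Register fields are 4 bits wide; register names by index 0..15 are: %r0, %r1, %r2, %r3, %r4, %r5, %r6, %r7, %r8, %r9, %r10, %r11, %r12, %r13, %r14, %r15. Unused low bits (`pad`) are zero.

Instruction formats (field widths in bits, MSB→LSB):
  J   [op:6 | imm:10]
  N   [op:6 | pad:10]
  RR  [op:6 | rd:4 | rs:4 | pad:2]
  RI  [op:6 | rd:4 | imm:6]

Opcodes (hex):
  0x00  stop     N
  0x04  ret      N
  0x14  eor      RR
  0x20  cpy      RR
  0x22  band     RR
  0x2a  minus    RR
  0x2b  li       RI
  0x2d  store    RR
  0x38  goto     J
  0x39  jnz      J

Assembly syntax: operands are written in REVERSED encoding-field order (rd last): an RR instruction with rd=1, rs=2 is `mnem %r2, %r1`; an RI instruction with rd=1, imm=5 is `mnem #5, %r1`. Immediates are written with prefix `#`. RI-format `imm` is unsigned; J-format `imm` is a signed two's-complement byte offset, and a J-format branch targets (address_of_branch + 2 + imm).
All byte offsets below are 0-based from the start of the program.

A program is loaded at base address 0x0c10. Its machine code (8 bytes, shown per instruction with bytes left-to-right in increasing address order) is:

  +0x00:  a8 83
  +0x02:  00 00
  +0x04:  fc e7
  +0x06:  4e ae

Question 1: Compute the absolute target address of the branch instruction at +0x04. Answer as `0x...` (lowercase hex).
0x0c12

@+04  little-endian(fc e7) = 0xe7fc
  top 6b → 0x39 → jnz [J]
  imm: (w>>0)&0x3ff=0x3fc (s10→-4) → #-4
  target = base 0x0c10 + off 0x04 + 2 + imm -4 = 0x0c12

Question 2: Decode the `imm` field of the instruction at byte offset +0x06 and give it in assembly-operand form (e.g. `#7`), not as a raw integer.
#14

off 0x06: read 4e ae as little → 0xae4e
  opcode bits[15:10]=0x2b: li/RI
  rd@[9:6]=0x9 ⇒ %r9
  imm@[5:0]=0xe ⇒ #14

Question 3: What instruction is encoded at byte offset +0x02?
@+02  little-endian(00 00) = 0x0000
  opcode bits[15:10]=0x0: stop/N

stop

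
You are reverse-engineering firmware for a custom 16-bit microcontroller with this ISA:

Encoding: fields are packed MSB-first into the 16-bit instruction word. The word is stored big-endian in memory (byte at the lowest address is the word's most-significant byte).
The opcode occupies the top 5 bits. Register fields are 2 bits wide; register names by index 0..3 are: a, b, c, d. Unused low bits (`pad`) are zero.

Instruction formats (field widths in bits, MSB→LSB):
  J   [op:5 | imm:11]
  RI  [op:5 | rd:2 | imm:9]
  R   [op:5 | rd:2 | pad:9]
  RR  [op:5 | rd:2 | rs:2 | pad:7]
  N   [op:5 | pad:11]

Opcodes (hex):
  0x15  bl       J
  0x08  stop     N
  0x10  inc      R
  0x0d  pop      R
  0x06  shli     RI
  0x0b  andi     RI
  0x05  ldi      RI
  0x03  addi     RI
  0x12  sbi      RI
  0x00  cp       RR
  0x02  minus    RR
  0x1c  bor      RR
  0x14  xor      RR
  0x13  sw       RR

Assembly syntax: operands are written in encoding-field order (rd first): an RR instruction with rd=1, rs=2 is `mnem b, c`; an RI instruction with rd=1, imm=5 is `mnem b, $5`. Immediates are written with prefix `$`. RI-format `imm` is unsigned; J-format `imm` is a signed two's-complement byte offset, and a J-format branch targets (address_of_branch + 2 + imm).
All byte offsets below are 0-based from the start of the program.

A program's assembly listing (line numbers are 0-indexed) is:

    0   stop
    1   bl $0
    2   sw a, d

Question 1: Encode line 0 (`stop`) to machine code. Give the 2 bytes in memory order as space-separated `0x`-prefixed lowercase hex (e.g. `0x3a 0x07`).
line 0 (stop): pack op=0x8:5|pad=0:11 = 0x4000; big→ 40 00

0x40 0x00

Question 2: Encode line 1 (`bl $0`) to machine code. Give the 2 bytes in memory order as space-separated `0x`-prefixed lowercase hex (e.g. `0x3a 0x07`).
0xa8 0x00

L1: bl op=0x15:5|imm=0:11 ⇒ 0xa800 ⇒ big a8 00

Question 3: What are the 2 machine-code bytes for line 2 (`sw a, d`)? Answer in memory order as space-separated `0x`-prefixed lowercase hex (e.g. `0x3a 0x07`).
0x99 0x80

line 2 (sw): pack op=0x13:5|rd=0:2|rs=3:2|pad=0:7 = 0x9980; big→ 99 80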